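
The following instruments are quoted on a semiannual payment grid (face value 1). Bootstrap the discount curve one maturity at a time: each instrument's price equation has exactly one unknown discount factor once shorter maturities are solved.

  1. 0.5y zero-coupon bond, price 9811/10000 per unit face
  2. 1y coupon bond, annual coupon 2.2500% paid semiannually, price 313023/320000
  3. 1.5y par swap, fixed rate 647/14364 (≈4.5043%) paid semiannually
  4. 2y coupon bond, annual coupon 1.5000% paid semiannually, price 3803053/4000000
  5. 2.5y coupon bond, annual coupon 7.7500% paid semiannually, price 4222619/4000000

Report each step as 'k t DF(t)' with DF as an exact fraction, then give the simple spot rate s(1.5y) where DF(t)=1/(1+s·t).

step 1 [0.5y] zero: DF = P = 9811/10000 ≈ 0.981100
step 2 [1y] bond c/2=9/800: DF=(313023/320000 − 9/800·(0.981100))/(1+9/800) = 2391/2500 ≈ 0.956400
step 3 [1.5y] swap r/2=647/28728: DF=(1 − 647/28728·(0.981100+0.956400))/(1+647/28728) = 9353/10000 ≈ 0.935300
step 4 [2y] bond c/2=3/400: DF=(3803053/4000000 − 3/400·(0.981100+0.956400+0.935300))/(1+3/400) = 9223/10000 ≈ 0.922300
step 5 [2.5y] bond c/2=31/800: DF=(4222619/4000000 − 31/800·(0.981100+0.956400+0.935300+0.922300))/(1+31/800) = 8747/10000 ≈ 0.874700

1 1/2 9811/10000
2 1 2391/2500
3 3/2 9353/10000
4 2 9223/10000
5 5/2 8747/10000
s(1.5y) = (1/(9353/10000) − 1)/(3/2) = 1294/28059 ≈ 4.6117%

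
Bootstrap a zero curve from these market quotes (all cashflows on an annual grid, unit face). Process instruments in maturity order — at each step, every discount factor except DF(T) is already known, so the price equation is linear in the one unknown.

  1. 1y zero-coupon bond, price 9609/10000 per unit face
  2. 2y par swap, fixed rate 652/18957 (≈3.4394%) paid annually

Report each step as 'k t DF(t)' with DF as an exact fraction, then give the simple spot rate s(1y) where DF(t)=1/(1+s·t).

1 1 9609/10000
2 2 2337/2500
s(1y) = (1/(9609/10000) − 1)/(1) = 391/9609 ≈ 4.0691%

step 1 [1y] zero: DF = P = 9609/10000 ≈ 0.960900
step 2 [2y] swap r/1=652/18957: DF=(1 − 652/18957·(0.960900))/(1+652/18957) = 2337/2500 ≈ 0.934800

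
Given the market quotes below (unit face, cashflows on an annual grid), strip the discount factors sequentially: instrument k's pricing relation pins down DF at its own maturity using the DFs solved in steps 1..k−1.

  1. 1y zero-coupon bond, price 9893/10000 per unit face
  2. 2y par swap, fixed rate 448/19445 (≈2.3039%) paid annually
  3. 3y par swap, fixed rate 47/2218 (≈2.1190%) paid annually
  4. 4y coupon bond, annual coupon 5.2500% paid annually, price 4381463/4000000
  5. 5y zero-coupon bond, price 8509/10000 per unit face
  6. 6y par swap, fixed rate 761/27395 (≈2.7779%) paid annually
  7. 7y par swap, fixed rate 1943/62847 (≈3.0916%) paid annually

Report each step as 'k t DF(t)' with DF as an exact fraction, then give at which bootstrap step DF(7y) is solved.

step 1 [1y] zero: DF = P = 9893/10000 ≈ 0.989300
step 2 [2y] swap r/1=448/19445: DF=(1 − 448/19445·(0.989300))/(1+448/19445) = 597/625 ≈ 0.955200
step 3 [3y] swap r/1=47/2218: DF=(1 − 47/2218·(0.989300+0.955200))/(1+47/2218) = 9389/10000 ≈ 0.938900
step 4 [4y] bond c/1=21/400: DF=(4381463/4000000 − 21/400·(0.989300+0.955200+0.938900))/(1+21/400) = 8969/10000 ≈ 0.896900
step 5 [5y] zero: DF = P = 8509/10000 ≈ 0.850900
step 6 [6y] swap r/1=761/27395: DF=(1 − 761/27395·(0.989300+0.955200+0.938900+0.896900+0.850900))/(1+761/27395) = 4239/5000 ≈ 0.847800
step 7 [7y] swap r/1=1943/62847: DF=(1 − 1943/62847·(0.989300+0.955200+0.938900+0.896900+0.850900+0.847800))/(1+1943/62847) = 8057/10000 ≈ 0.805700

1 1 9893/10000
2 2 597/625
3 3 9389/10000
4 4 8969/10000
5 5 8509/10000
6 6 4239/5000
7 7 8057/10000
DF(7y) is solved at step 7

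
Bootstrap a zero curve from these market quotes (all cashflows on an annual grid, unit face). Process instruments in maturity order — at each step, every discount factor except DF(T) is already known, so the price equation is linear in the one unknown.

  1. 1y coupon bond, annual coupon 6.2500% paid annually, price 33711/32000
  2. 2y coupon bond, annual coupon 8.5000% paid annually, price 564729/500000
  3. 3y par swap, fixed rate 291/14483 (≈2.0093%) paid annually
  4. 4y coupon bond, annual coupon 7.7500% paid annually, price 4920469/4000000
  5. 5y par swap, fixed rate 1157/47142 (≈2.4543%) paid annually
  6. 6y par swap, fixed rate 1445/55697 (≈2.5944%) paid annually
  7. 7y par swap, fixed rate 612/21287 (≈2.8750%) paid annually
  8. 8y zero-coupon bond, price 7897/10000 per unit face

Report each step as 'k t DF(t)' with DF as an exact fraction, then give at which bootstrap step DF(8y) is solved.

step 1 [1y] bond c/1=1/16: DF=(33711/32000 − 1/16·(0))/(1+1/16) = 1983/2000 ≈ 0.991500
step 2 [2y] bond c/1=17/200: DF=(564729/500000 − 17/200·(0.991500))/(1+17/200) = 9633/10000 ≈ 0.963300
step 3 [3y] swap r/1=291/14483: DF=(1 − 291/14483·(0.991500+0.963300))/(1+291/14483) = 4709/5000 ≈ 0.941800
step 4 [4y] bond c/1=31/400: DF=(4920469/4000000 − 31/400·(0.991500+0.963300+0.941800))/(1+31/400) = 9333/10000 ≈ 0.933300
step 5 [5y] swap r/1=1157/47142: DF=(1 − 1157/47142·(0.991500+0.963300+0.941800+0.933300))/(1+1157/47142) = 8843/10000 ≈ 0.884300
step 6 [6y] swap r/1=1445/55697: DF=(1 − 1445/55697·(0.991500+0.963300+0.941800+0.933300+0.884300))/(1+1445/55697) = 1711/2000 ≈ 0.855500
step 7 [7y] swap r/1=612/21287: DF=(1 − 612/21287·(0.991500+0.963300+0.941800+0.933300+0.884300+0.855500))/(1+612/21287) = 2041/2500 ≈ 0.816400
step 8 [8y] zero: DF = P = 7897/10000 ≈ 0.789700

1 1 1983/2000
2 2 9633/10000
3 3 4709/5000
4 4 9333/10000
5 5 8843/10000
6 6 1711/2000
7 7 2041/2500
8 8 7897/10000
DF(8y) is solved at step 8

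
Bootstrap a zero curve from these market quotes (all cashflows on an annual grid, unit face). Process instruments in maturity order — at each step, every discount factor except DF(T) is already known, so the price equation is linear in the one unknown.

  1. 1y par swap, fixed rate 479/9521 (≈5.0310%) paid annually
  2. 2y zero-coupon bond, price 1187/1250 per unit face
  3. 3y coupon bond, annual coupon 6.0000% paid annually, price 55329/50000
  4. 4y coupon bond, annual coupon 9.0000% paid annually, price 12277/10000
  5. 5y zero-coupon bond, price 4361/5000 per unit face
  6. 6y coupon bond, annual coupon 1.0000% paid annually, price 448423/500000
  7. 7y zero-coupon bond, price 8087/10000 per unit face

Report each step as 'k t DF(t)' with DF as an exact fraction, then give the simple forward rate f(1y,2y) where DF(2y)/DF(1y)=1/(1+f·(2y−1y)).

1 1 9521/10000
2 2 1187/1250
3 3 9363/10000
4 4 223/250
5 5 4361/5000
6 6 1053/1250
7 7 8087/10000
f(1y,2y) = ((9521/10000)/(1187/1250) − 1)/(1) = 25/9496 ≈ 0.2633%

step 1 [1y] swap r/1=479/9521: DF=(1 − 479/9521·(0))/(1+479/9521) = 9521/10000 ≈ 0.952100
step 2 [2y] zero: DF = P = 1187/1250 ≈ 0.949600
step 3 [3y] bond c/1=3/50: DF=(55329/50000 − 3/50·(0.952100+0.949600))/(1+3/50) = 9363/10000 ≈ 0.936300
step 4 [4y] bond c/1=9/100: DF=(12277/10000 − 9/100·(0.952100+0.949600+0.936300))/(1+9/100) = 223/250 ≈ 0.892000
step 5 [5y] zero: DF = P = 4361/5000 ≈ 0.872200
step 6 [6y] bond c/1=1/100: DF=(448423/500000 − 1/100·(0.952100+0.949600+0.936300+0.892000+0.872200))/(1+1/100) = 1053/1250 ≈ 0.842400
step 7 [7y] zero: DF = P = 8087/10000 ≈ 0.808700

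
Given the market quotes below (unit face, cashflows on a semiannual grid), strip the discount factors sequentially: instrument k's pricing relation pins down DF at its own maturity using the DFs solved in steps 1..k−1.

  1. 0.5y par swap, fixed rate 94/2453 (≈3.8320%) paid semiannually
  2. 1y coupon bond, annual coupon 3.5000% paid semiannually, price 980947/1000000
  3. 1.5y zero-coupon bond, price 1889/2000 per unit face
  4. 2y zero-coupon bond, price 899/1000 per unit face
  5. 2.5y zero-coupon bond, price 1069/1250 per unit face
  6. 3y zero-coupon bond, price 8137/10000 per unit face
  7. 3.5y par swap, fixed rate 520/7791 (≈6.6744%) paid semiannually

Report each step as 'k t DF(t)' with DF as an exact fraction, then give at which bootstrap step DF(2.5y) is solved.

1 1/2 2453/2500
2 1 592/625
3 3/2 1889/2000
4 2 899/1000
5 5/2 1069/1250
6 3 8137/10000
7 7/2 99/125
DF(2.5y) is solved at step 5

step 1 [0.5y] swap r/2=47/2453: DF=(1 − 47/2453·(0))/(1+47/2453) = 2453/2500 ≈ 0.981200
step 2 [1y] bond c/2=7/400: DF=(980947/1000000 − 7/400·(0.981200))/(1+7/400) = 592/625 ≈ 0.947200
step 3 [1.5y] zero: DF = P = 1889/2000 ≈ 0.944500
step 4 [2y] zero: DF = P = 899/1000 ≈ 0.899000
step 5 [2.5y] zero: DF = P = 1069/1250 ≈ 0.855200
step 6 [3y] zero: DF = P = 8137/10000 ≈ 0.813700
step 7 [3.5y] swap r/2=260/7791: DF=(1 − 260/7791·(0.981200+0.947200+0.944500+0.899000+0.855200+0.813700))/(1+260/7791) = 99/125 ≈ 0.792000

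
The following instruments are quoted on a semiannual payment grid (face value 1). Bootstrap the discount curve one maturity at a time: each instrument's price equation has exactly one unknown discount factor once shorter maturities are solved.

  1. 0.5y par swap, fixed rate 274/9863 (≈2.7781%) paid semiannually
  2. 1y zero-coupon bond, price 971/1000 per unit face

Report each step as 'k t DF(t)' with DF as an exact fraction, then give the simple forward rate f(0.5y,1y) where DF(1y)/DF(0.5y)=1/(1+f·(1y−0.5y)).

1 1/2 9863/10000
2 1 971/1000
f(0.5y,1y) = ((9863/10000)/(971/1000) − 1)/(1/2) = 153/4855 ≈ 3.1514%

step 1 [0.5y] swap r/2=137/9863: DF=(1 − 137/9863·(0))/(1+137/9863) = 9863/10000 ≈ 0.986300
step 2 [1y] zero: DF = P = 971/1000 ≈ 0.971000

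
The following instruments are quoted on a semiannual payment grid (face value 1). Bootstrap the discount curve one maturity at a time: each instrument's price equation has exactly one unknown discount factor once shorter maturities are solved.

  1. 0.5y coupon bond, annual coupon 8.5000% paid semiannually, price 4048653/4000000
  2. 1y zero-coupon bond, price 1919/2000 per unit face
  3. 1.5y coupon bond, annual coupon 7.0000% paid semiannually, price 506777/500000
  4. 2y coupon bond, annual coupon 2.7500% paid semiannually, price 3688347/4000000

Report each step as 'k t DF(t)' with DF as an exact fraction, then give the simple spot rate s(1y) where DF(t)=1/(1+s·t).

1 1/2 9709/10000
2 1 1919/2000
3 3/2 457/500
4 2 871/1000
s(1y) = (1/(1919/2000) − 1)/(1) = 81/1919 ≈ 4.2209%

step 1 [0.5y] bond c/2=17/400: DF=(4048653/4000000 − 17/400·(0))/(1+17/400) = 9709/10000 ≈ 0.970900
step 2 [1y] zero: DF = P = 1919/2000 ≈ 0.959500
step 3 [1.5y] bond c/2=7/200: DF=(506777/500000 − 7/200·(0.970900+0.959500))/(1+7/200) = 457/500 ≈ 0.914000
step 4 [2y] bond c/2=11/800: DF=(3688347/4000000 − 11/800·(0.970900+0.959500+0.914000))/(1+11/800) = 871/1000 ≈ 0.871000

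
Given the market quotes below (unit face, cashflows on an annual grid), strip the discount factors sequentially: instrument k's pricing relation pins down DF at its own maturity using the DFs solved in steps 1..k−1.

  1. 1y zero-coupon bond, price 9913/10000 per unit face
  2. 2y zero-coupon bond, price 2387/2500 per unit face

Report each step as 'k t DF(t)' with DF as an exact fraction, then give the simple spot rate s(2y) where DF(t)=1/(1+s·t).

1 1 9913/10000
2 2 2387/2500
s(2y) = (1/(2387/2500) − 1)/(2) = 113/4774 ≈ 2.3670%

step 1 [1y] zero: DF = P = 9913/10000 ≈ 0.991300
step 2 [2y] zero: DF = P = 2387/2500 ≈ 0.954800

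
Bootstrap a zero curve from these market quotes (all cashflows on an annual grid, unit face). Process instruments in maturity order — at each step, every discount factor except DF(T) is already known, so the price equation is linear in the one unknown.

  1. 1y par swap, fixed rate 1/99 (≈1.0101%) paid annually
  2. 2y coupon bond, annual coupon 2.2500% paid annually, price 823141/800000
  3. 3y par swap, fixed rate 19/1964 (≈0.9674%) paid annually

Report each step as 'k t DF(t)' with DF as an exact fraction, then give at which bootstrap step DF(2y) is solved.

1 1 99/100
2 2 1969/2000
3 3 1943/2000
DF(2y) is solved at step 2

step 1 [1y] swap r/1=1/99: DF=(1 − 1/99·(0))/(1+1/99) = 99/100 ≈ 0.990000
step 2 [2y] bond c/1=9/400: DF=(823141/800000 − 9/400·(0.990000))/(1+9/400) = 1969/2000 ≈ 0.984500
step 3 [3y] swap r/1=19/1964: DF=(1 − 19/1964·(0.990000+0.984500))/(1+19/1964) = 1943/2000 ≈ 0.971500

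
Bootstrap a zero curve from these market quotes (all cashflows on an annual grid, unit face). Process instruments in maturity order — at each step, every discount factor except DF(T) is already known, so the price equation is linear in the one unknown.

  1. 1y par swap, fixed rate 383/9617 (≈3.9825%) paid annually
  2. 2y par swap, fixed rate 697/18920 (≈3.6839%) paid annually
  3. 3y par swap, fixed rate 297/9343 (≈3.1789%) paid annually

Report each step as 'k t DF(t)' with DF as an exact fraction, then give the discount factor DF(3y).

step 1 [1y] swap r/1=383/9617: DF=(1 − 383/9617·(0))/(1+383/9617) = 9617/10000 ≈ 0.961700
step 2 [2y] swap r/1=697/18920: DF=(1 − 697/18920·(0.961700))/(1+697/18920) = 9303/10000 ≈ 0.930300
step 3 [3y] swap r/1=297/9343: DF=(1 − 297/9343·(0.961700+0.930300))/(1+297/9343) = 9109/10000 ≈ 0.910900

1 1 9617/10000
2 2 9303/10000
3 3 9109/10000
DF(3y) = 9109/10000 ≈ 0.910900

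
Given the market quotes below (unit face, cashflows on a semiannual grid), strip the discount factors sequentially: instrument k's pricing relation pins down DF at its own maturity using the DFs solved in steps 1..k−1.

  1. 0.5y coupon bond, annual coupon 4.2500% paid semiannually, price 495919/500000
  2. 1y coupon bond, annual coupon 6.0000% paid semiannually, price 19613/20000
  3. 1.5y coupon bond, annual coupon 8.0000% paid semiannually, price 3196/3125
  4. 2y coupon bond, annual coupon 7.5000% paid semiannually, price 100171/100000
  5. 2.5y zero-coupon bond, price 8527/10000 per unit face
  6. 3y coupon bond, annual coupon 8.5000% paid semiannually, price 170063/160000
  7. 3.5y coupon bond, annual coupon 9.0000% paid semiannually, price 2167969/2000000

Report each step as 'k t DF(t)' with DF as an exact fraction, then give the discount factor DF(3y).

1 1/2 607/625
2 1 4619/5000
3 3/2 1821/2000
4 2 8641/10000
5 5/2 8527/10000
6 3 522/625
7 7/2 4033/5000
DF(3y) = 522/625 ≈ 0.835200

step 1 [0.5y] bond c/2=17/800: DF=(495919/500000 − 17/800·(0))/(1+17/800) = 607/625 ≈ 0.971200
step 2 [1y] bond c/2=3/100: DF=(19613/20000 − 3/100·(0.971200))/(1+3/100) = 4619/5000 ≈ 0.923800
step 3 [1.5y] bond c/2=1/25: DF=(3196/3125 − 1/25·(0.971200+0.923800))/(1+1/25) = 1821/2000 ≈ 0.910500
step 4 [2y] bond c/2=3/80: DF=(100171/100000 − 3/80·(0.971200+0.923800+0.910500))/(1+3/80) = 8641/10000 ≈ 0.864100
step 5 [2.5y] zero: DF = P = 8527/10000 ≈ 0.852700
step 6 [3y] bond c/2=17/400: DF=(170063/160000 − 17/400·(0.971200+0.923800+0.910500+0.864100+0.852700))/(1+17/400) = 522/625 ≈ 0.835200
step 7 [3.5y] bond c/2=9/200: DF=(2167969/2000000 − 9/200·(0.971200+0.923800+0.910500+0.864100+0.852700+0.835200))/(1+9/200) = 4033/5000 ≈ 0.806600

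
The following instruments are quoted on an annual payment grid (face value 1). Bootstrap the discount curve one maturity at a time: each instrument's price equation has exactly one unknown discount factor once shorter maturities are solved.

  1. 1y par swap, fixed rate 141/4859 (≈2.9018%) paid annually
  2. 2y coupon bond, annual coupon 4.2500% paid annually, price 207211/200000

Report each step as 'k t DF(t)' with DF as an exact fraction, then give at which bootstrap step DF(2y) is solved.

1 1 4859/5000
2 2 4771/5000
DF(2y) is solved at step 2

step 1 [1y] swap r/1=141/4859: DF=(1 − 141/4859·(0))/(1+141/4859) = 4859/5000 ≈ 0.971800
step 2 [2y] bond c/1=17/400: DF=(207211/200000 − 17/400·(0.971800))/(1+17/400) = 4771/5000 ≈ 0.954200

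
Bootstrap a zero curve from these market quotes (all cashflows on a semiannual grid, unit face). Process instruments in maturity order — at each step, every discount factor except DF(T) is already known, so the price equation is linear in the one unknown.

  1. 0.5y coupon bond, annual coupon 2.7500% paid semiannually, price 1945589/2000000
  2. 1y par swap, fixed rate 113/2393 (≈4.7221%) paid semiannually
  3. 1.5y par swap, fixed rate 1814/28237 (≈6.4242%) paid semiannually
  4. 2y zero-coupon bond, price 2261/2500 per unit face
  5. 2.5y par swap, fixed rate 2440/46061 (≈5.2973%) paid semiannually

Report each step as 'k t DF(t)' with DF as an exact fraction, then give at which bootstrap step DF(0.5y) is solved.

1 1/2 2399/2500
2 1 2387/2500
3 3/2 9093/10000
4 2 2261/2500
5 5/2 439/500
DF(0.5y) is solved at step 1

step 1 [0.5y] bond c/2=11/800: DF=(1945589/2000000 − 11/800·(0))/(1+11/800) = 2399/2500 ≈ 0.959600
step 2 [1y] swap r/2=113/4786: DF=(1 − 113/4786·(0.959600))/(1+113/4786) = 2387/2500 ≈ 0.954800
step 3 [1.5y] swap r/2=907/28237: DF=(1 − 907/28237·(0.959600+0.954800))/(1+907/28237) = 9093/10000 ≈ 0.909300
step 4 [2y] zero: DF = P = 2261/2500 ≈ 0.904400
step 5 [2.5y] swap r/2=1220/46061: DF=(1 − 1220/46061·(0.959600+0.954800+0.909300+0.904400))/(1+1220/46061) = 439/500 ≈ 0.878000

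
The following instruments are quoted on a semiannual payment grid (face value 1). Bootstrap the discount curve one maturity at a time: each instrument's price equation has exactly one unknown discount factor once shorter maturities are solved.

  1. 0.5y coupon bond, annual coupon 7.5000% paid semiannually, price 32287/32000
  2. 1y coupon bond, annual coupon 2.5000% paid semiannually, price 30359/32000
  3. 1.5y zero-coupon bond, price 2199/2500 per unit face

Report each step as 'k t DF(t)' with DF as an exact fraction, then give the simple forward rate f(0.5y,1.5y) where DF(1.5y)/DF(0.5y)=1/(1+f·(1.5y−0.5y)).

step 1 [0.5y] bond c/2=3/80: DF=(32287/32000 − 3/80·(0))/(1+3/80) = 389/400 ≈ 0.972500
step 2 [1y] bond c/2=1/80: DF=(30359/32000 − 1/80·(0.972500))/(1+1/80) = 37/40 ≈ 0.925000
step 3 [1.5y] zero: DF = P = 2199/2500 ≈ 0.879600

1 1/2 389/400
2 1 37/40
3 3/2 2199/2500
f(0.5y,1.5y) = ((389/400)/(2199/2500) − 1)/(1) = 929/8796 ≈ 10.5616%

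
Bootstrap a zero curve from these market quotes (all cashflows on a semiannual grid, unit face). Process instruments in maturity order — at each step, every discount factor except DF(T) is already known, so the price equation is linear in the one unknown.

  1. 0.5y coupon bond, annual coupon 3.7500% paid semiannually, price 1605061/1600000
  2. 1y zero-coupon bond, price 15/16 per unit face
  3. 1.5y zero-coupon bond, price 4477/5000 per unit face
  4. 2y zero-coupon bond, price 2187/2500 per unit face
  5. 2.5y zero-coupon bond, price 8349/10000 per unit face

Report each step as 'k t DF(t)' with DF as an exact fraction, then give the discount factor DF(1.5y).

1 1/2 9847/10000
2 1 15/16
3 3/2 4477/5000
4 2 2187/2500
5 5/2 8349/10000
DF(1.5y) = 4477/5000 ≈ 0.895400

step 1 [0.5y] bond c/2=3/160: DF=(1605061/1600000 − 3/160·(0))/(1+3/160) = 9847/10000 ≈ 0.984700
step 2 [1y] zero: DF = P = 15/16 ≈ 0.937500
step 3 [1.5y] zero: DF = P = 4477/5000 ≈ 0.895400
step 4 [2y] zero: DF = P = 2187/2500 ≈ 0.874800
step 5 [2.5y] zero: DF = P = 8349/10000 ≈ 0.834900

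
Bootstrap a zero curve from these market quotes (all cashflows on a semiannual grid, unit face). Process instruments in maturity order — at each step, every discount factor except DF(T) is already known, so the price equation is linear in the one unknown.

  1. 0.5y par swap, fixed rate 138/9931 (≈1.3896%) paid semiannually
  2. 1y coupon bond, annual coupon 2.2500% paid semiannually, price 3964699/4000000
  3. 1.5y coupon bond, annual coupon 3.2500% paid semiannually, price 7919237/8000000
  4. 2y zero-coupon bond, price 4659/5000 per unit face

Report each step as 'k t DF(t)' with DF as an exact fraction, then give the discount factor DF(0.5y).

1 1/2 9931/10000
2 1 9691/10000
3 3/2 9427/10000
4 2 4659/5000
DF(0.5y) = 9931/10000 ≈ 0.993100

step 1 [0.5y] swap r/2=69/9931: DF=(1 − 69/9931·(0))/(1+69/9931) = 9931/10000 ≈ 0.993100
step 2 [1y] bond c/2=9/800: DF=(3964699/4000000 − 9/800·(0.993100))/(1+9/800) = 9691/10000 ≈ 0.969100
step 3 [1.5y] bond c/2=13/800: DF=(7919237/8000000 − 13/800·(0.993100+0.969100))/(1+13/800) = 9427/10000 ≈ 0.942700
step 4 [2y] zero: DF = P = 4659/5000 ≈ 0.931800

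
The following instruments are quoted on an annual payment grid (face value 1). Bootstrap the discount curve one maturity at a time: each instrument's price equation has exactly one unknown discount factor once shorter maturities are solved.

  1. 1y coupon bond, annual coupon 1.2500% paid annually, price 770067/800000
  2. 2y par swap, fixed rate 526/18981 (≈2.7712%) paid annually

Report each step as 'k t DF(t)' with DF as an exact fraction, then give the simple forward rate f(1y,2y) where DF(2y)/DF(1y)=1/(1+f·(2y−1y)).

step 1 [1y] bond c/1=1/80: DF=(770067/800000 − 1/80·(0))/(1+1/80) = 9507/10000 ≈ 0.950700
step 2 [2y] swap r/1=526/18981: DF=(1 − 526/18981·(0.950700))/(1+526/18981) = 4737/5000 ≈ 0.947400

1 1 9507/10000
2 2 4737/5000
f(1y,2y) = ((9507/10000)/(4737/5000) − 1)/(1) = 11/3158 ≈ 0.3483%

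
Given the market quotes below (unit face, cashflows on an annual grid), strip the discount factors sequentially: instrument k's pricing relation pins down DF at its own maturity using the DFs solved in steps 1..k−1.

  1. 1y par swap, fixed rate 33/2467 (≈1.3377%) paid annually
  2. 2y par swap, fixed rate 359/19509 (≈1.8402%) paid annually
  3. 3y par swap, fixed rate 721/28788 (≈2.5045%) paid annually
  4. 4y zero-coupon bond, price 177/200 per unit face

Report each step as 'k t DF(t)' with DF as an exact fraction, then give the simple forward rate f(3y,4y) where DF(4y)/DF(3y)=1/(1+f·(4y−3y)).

1 1 2467/2500
2 2 9641/10000
3 3 9279/10000
4 4 177/200
f(3y,4y) = ((9279/10000)/(177/200) − 1)/(1) = 143/2950 ≈ 4.8475%

step 1 [1y] swap r/1=33/2467: DF=(1 − 33/2467·(0))/(1+33/2467) = 2467/2500 ≈ 0.986800
step 2 [2y] swap r/1=359/19509: DF=(1 − 359/19509·(0.986800))/(1+359/19509) = 9641/10000 ≈ 0.964100
step 3 [3y] swap r/1=721/28788: DF=(1 − 721/28788·(0.986800+0.964100))/(1+721/28788) = 9279/10000 ≈ 0.927900
step 4 [4y] zero: DF = P = 177/200 ≈ 0.885000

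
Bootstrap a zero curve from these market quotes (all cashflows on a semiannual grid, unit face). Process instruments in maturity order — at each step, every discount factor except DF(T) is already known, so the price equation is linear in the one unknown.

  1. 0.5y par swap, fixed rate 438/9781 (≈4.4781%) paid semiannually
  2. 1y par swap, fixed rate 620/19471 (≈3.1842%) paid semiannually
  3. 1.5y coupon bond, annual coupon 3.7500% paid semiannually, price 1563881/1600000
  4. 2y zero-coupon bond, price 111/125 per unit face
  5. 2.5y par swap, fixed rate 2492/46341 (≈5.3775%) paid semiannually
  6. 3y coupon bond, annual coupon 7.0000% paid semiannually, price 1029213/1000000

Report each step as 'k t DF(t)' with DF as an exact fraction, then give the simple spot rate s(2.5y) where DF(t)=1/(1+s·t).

1 1/2 9781/10000
2 1 969/1000
3 3/2 2309/2500
4 2 111/125
5 5/2 4377/5000
6 3 8377/10000
s(2.5y) = (1/(4377/5000) − 1)/(5/2) = 1246/21885 ≈ 5.6934%

step 1 [0.5y] swap r/2=219/9781: DF=(1 − 219/9781·(0))/(1+219/9781) = 9781/10000 ≈ 0.978100
step 2 [1y] swap r/2=310/19471: DF=(1 − 310/19471·(0.978100))/(1+310/19471) = 969/1000 ≈ 0.969000
step 3 [1.5y] bond c/2=3/160: DF=(1563881/1600000 − 3/160·(0.978100+0.969000))/(1+3/160) = 2309/2500 ≈ 0.923600
step 4 [2y] zero: DF = P = 111/125 ≈ 0.888000
step 5 [2.5y] swap r/2=1246/46341: DF=(1 − 1246/46341·(0.978100+0.969000+0.923600+0.888000))/(1+1246/46341) = 4377/5000 ≈ 0.875400
step 6 [3y] bond c/2=7/200: DF=(1029213/1000000 − 7/200·(0.978100+0.969000+0.923600+0.888000+0.875400))/(1+7/200) = 8377/10000 ≈ 0.837700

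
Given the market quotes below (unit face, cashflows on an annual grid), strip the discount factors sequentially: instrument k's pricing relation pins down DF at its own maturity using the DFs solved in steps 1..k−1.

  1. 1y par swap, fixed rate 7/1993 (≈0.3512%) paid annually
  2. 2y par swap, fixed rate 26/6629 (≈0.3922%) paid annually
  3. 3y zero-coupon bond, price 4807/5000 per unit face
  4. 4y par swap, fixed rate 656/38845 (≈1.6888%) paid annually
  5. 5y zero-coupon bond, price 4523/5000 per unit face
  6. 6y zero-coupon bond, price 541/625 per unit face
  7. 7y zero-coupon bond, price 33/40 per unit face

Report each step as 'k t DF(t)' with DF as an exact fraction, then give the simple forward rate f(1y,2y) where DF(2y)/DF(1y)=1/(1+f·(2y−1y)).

step 1 [1y] swap r/1=7/1993: DF=(1 − 7/1993·(0))/(1+7/1993) = 1993/2000 ≈ 0.996500
step 2 [2y] swap r/1=26/6629: DF=(1 − 26/6629·(0.996500))/(1+26/6629) = 4961/5000 ≈ 0.992200
step 3 [3y] zero: DF = P = 4807/5000 ≈ 0.961400
step 4 [4y] swap r/1=656/38845: DF=(1 − 656/38845·(0.996500+0.992200+0.961400))/(1+656/38845) = 584/625 ≈ 0.934400
step 5 [5y] zero: DF = P = 4523/5000 ≈ 0.904600
step 6 [6y] zero: DF = P = 541/625 ≈ 0.865600
step 7 [7y] zero: DF = P = 33/40 ≈ 0.825000

1 1 1993/2000
2 2 4961/5000
3 3 4807/5000
4 4 584/625
5 5 4523/5000
6 6 541/625
7 7 33/40
f(1y,2y) = ((1993/2000)/(4961/5000) − 1)/(1) = 43/9922 ≈ 0.4334%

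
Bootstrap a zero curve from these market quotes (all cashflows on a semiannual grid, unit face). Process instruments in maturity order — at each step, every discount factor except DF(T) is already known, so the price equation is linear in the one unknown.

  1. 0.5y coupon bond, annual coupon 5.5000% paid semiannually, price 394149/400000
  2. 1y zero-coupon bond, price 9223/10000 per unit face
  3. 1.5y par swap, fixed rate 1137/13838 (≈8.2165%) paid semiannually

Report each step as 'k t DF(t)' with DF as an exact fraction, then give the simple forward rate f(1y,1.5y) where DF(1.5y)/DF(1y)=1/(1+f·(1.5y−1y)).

1 1/2 959/1000
2 1 9223/10000
3 3/2 8863/10000
f(1y,1.5y) = ((9223/10000)/(8863/10000) − 1)/(1/2) = 720/8863 ≈ 8.1237%

step 1 [0.5y] bond c/2=11/400: DF=(394149/400000 − 11/400·(0))/(1+11/400) = 959/1000 ≈ 0.959000
step 2 [1y] zero: DF = P = 9223/10000 ≈ 0.922300
step 3 [1.5y] swap r/2=1137/27676: DF=(1 − 1137/27676·(0.959000+0.922300))/(1+1137/27676) = 8863/10000 ≈ 0.886300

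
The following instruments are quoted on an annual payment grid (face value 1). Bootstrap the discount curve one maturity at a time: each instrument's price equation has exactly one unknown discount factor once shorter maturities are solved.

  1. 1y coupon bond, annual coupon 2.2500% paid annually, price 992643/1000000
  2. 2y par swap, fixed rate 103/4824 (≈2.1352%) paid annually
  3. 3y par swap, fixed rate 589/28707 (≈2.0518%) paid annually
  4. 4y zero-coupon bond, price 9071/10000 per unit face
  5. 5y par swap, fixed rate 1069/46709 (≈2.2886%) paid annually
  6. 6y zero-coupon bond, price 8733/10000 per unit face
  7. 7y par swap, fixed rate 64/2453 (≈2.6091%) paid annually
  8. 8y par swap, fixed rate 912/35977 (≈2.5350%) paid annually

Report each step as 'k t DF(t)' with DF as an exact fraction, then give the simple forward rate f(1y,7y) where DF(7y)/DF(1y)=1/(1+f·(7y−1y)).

step 1 [1y] bond c/1=9/400: DF=(992643/1000000 − 9/400·(0))/(1+9/400) = 2427/2500 ≈ 0.970800
step 2 [2y] swap r/1=103/4824: DF=(1 − 103/4824·(0.970800))/(1+103/4824) = 2397/2500 ≈ 0.958800
step 3 [3y] swap r/1=589/28707: DF=(1 − 589/28707·(0.970800+0.958800))/(1+589/28707) = 9411/10000 ≈ 0.941100
step 4 [4y] zero: DF = P = 9071/10000 ≈ 0.907100
step 5 [5y] swap r/1=1069/46709: DF=(1 − 1069/46709·(0.970800+0.958800+0.941100+0.907100))/(1+1069/46709) = 8931/10000 ≈ 0.893100
step 6 [6y] zero: DF = P = 8733/10000 ≈ 0.873300
step 7 [7y] swap r/1=64/2453: DF=(1 − 64/2453·(0.970800+0.958800+0.941100+0.907100+0.893100+0.873300))/(1+64/2453) = 521/625 ≈ 0.833600
step 8 [8y] swap r/1=912/35977: DF=(1 − 912/35977·(0.970800+0.958800+0.941100+0.907100+0.893100+0.873300+0.833600))/(1+912/35977) = 511/625 ≈ 0.817600

1 1 2427/2500
2 2 2397/2500
3 3 9411/10000
4 4 9071/10000
5 5 8931/10000
6 6 8733/10000
7 7 521/625
8 8 511/625
f(1y,7y) = ((2427/2500)/(521/625) − 1)/(6) = 343/12504 ≈ 2.7431%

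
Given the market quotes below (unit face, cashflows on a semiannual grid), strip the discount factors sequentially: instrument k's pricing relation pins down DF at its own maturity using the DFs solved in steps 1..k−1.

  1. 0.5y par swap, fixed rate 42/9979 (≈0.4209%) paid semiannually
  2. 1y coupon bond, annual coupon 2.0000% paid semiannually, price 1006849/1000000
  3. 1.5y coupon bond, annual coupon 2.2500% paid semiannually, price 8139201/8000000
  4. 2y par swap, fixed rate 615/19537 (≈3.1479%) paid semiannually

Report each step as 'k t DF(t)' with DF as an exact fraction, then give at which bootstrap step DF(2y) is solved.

1 1/2 9979/10000
2 1 987/1000
3 3/2 123/125
4 2 1877/2000
DF(2y) is solved at step 4

step 1 [0.5y] swap r/2=21/9979: DF=(1 − 21/9979·(0))/(1+21/9979) = 9979/10000 ≈ 0.997900
step 2 [1y] bond c/2=1/100: DF=(1006849/1000000 − 1/100·(0.997900))/(1+1/100) = 987/1000 ≈ 0.987000
step 3 [1.5y] bond c/2=9/800: DF=(8139201/8000000 − 9/800·(0.997900+0.987000))/(1+9/800) = 123/125 ≈ 0.984000
step 4 [2y] swap r/2=615/39074: DF=(1 − 615/39074·(0.997900+0.987000+0.984000))/(1+615/39074) = 1877/2000 ≈ 0.938500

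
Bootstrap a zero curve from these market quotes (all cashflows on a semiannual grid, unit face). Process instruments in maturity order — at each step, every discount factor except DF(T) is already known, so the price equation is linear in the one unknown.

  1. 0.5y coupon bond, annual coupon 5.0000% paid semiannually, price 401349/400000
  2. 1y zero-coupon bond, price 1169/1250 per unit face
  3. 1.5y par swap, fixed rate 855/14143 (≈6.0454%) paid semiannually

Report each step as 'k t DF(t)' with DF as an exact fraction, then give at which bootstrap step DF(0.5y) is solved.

1 1/2 9789/10000
2 1 1169/1250
3 3/2 1829/2000
DF(0.5y) is solved at step 1

step 1 [0.5y] bond c/2=1/40: DF=(401349/400000 − 1/40·(0))/(1+1/40) = 9789/10000 ≈ 0.978900
step 2 [1y] zero: DF = P = 1169/1250 ≈ 0.935200
step 3 [1.5y] swap r/2=855/28286: DF=(1 − 855/28286·(0.978900+0.935200))/(1+855/28286) = 1829/2000 ≈ 0.914500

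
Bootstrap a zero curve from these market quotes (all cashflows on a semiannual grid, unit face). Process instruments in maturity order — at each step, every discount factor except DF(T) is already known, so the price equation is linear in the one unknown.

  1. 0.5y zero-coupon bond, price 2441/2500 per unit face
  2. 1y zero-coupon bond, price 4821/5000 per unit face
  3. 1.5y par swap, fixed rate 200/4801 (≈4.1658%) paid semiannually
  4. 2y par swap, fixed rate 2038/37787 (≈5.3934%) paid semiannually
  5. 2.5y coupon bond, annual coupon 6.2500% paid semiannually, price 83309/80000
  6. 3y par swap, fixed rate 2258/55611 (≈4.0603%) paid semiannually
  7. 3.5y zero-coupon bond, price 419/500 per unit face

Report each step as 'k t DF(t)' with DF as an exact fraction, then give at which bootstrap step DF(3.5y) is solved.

step 1 [0.5y] zero: DF = P = 2441/2500 ≈ 0.976400
step 2 [1y] zero: DF = P = 4821/5000 ≈ 0.964200
step 3 [1.5y] swap r/2=100/4801: DF=(1 − 100/4801·(0.976400+0.964200))/(1+100/4801) = 47/50 ≈ 0.940000
step 4 [2y] swap r/2=1019/37787: DF=(1 − 1019/37787·(0.976400+0.964200+0.940000))/(1+1019/37787) = 8981/10000 ≈ 0.898100
step 5 [2.5y] bond c/2=1/32: DF=(83309/80000 − 1/32·(0.976400+0.964200+0.940000+0.898100))/(1+1/32) = 8953/10000 ≈ 0.895300
step 6 [3y] swap r/2=1129/55611: DF=(1 − 1129/55611·(0.976400+0.964200+0.940000+0.898100+0.895300))/(1+1129/55611) = 8871/10000 ≈ 0.887100
step 7 [3.5y] zero: DF = P = 419/500 ≈ 0.838000

1 1/2 2441/2500
2 1 4821/5000
3 3/2 47/50
4 2 8981/10000
5 5/2 8953/10000
6 3 8871/10000
7 7/2 419/500
DF(3.5y) is solved at step 7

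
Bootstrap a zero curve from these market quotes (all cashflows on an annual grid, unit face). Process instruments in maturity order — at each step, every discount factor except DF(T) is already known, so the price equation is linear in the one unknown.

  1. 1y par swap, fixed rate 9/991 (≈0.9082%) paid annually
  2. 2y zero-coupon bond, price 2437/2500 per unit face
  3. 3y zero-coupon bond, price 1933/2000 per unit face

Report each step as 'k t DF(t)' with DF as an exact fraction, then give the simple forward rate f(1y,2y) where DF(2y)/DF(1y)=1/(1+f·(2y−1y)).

step 1 [1y] swap r/1=9/991: DF=(1 − 9/991·(0))/(1+9/991) = 991/1000 ≈ 0.991000
step 2 [2y] zero: DF = P = 2437/2500 ≈ 0.974800
step 3 [3y] zero: DF = P = 1933/2000 ≈ 0.966500

1 1 991/1000
2 2 2437/2500
3 3 1933/2000
f(1y,2y) = ((991/1000)/(2437/2500) − 1)/(1) = 81/4874 ≈ 1.6619%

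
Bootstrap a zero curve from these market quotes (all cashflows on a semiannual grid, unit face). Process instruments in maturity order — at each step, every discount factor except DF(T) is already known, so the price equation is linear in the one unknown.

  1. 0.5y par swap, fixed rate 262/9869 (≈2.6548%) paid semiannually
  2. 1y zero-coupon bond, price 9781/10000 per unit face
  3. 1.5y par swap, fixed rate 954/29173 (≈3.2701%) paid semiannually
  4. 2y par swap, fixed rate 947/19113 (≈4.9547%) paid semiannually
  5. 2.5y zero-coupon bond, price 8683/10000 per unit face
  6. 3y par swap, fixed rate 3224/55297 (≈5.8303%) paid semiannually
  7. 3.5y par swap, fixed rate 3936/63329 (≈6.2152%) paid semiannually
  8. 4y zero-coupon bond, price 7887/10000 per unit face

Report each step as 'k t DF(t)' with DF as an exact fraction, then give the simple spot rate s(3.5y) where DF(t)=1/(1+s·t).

step 1 [0.5y] swap r/2=131/9869: DF=(1 − 131/9869·(0))/(1+131/9869) = 9869/10000 ≈ 0.986900
step 2 [1y] zero: DF = P = 9781/10000 ≈ 0.978100
step 3 [1.5y] swap r/2=477/29173: DF=(1 − 477/29173·(0.986900+0.978100))/(1+477/29173) = 9523/10000 ≈ 0.952300
step 4 [2y] swap r/2=947/38226: DF=(1 − 947/38226·(0.986900+0.978100+0.952300))/(1+947/38226) = 9053/10000 ≈ 0.905300
step 5 [2.5y] zero: DF = P = 8683/10000 ≈ 0.868300
step 6 [3y] swap r/2=1612/55297: DF=(1 − 1612/55297·(0.986900+0.978100+0.952300+0.905300+0.868300))/(1+1612/55297) = 2097/2500 ≈ 0.838800
step 7 [3.5y] swap r/2=1968/63329: DF=(1 − 1968/63329·(0.986900+0.978100+0.952300+0.905300+0.868300+0.838800))/(1+1968/63329) = 502/625 ≈ 0.803200
step 8 [4y] zero: DF = P = 7887/10000 ≈ 0.788700

1 1/2 9869/10000
2 1 9781/10000
3 3/2 9523/10000
4 2 9053/10000
5 5/2 8683/10000
6 3 2097/2500
7 7/2 502/625
8 4 7887/10000
s(3.5y) = (1/(502/625) − 1)/(7/2) = 123/1757 ≈ 7.0006%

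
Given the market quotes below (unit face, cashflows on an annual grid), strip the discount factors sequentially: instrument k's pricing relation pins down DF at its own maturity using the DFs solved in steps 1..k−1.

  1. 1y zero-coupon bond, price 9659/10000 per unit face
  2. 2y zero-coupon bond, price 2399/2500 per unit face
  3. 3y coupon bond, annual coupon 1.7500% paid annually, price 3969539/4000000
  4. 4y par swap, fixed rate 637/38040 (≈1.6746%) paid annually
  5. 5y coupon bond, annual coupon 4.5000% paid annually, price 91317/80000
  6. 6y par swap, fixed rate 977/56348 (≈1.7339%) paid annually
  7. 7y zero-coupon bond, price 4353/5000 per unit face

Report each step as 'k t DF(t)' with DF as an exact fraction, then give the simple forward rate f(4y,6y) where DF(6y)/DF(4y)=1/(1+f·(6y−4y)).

step 1 [1y] zero: DF = P = 9659/10000 ≈ 0.965900
step 2 [2y] zero: DF = P = 2399/2500 ≈ 0.959600
step 3 [3y] bond c/1=7/400: DF=(3969539/4000000 − 7/400·(0.965900+0.959600))/(1+7/400) = 4711/5000 ≈ 0.942200
step 4 [4y] swap r/1=637/38040: DF=(1 − 637/38040·(0.965900+0.959600+0.942200))/(1+637/38040) = 9363/10000 ≈ 0.936300
step 5 [5y] bond c/1=9/200: DF=(91317/80000 − 9/200·(0.965900+0.959600+0.942200+0.936300))/(1+9/200) = 1857/2000 ≈ 0.928500
step 6 [6y] swap r/1=977/56348: DF=(1 − 977/56348·(0.965900+0.959600+0.942200+0.936300+0.928500))/(1+977/56348) = 9023/10000 ≈ 0.902300
step 7 [7y] zero: DF = P = 4353/5000 ≈ 0.870600

1 1 9659/10000
2 2 2399/2500
3 3 4711/5000
4 4 9363/10000
5 5 1857/2000
6 6 9023/10000
7 7 4353/5000
f(4y,6y) = ((9363/10000)/(9023/10000) − 1)/(2) = 170/9023 ≈ 1.8841%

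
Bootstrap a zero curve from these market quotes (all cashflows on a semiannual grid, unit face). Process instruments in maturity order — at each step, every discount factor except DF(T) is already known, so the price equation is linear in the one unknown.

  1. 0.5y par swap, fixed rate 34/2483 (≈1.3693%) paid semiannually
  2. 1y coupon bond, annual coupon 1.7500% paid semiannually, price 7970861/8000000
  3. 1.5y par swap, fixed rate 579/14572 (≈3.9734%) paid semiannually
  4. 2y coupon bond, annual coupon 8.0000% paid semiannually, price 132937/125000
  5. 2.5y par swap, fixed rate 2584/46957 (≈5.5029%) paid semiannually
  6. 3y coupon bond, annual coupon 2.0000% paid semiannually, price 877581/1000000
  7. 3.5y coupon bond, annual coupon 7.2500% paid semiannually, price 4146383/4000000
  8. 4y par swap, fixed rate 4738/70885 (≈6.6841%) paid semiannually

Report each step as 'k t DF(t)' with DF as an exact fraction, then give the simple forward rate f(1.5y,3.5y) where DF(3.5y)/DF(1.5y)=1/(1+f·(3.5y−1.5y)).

1 1/2 2483/2500
2 1 9791/10000
3 3/2 9421/10000
4 2 1821/2000
5 5/2 2177/2500
6 3 514/625
7 7/2 8073/10000
8 4 7631/10000
f(1.5y,3.5y) = ((9421/10000)/(8073/10000) − 1)/(2) = 674/8073 ≈ 8.3488%

step 1 [0.5y] swap r/2=17/2483: DF=(1 − 17/2483·(0))/(1+17/2483) = 2483/2500 ≈ 0.993200
step 2 [1y] bond c/2=7/800: DF=(7970861/8000000 − 7/800·(0.993200))/(1+7/800) = 9791/10000 ≈ 0.979100
step 3 [1.5y] swap r/2=579/29144: DF=(1 − 579/29144·(0.993200+0.979100))/(1+579/29144) = 9421/10000 ≈ 0.942100
step 4 [2y] bond c/2=1/25: DF=(132937/125000 − 1/25·(0.993200+0.979100+0.942100))/(1+1/25) = 1821/2000 ≈ 0.910500
step 5 [2.5y] swap r/2=1292/46957: DF=(1 − 1292/46957·(0.993200+0.979100+0.942100+0.910500))/(1+1292/46957) = 2177/2500 ≈ 0.870800
step 6 [3y] bond c/2=1/100: DF=(877581/1000000 − 1/100·(0.993200+0.979100+0.942100+0.910500+0.870800))/(1+1/100) = 514/625 ≈ 0.822400
step 7 [3.5y] bond c/2=29/800: DF=(4146383/4000000 − 29/800·(0.993200+0.979100+0.942100+0.910500+0.870800+0.822400))/(1+29/800) = 8073/10000 ≈ 0.807300
step 8 [4y] swap r/2=2369/70885: DF=(1 − 2369/70885·(0.993200+0.979100+0.942100+0.910500+0.870800+0.822400+0.807300))/(1+2369/70885) = 7631/10000 ≈ 0.763100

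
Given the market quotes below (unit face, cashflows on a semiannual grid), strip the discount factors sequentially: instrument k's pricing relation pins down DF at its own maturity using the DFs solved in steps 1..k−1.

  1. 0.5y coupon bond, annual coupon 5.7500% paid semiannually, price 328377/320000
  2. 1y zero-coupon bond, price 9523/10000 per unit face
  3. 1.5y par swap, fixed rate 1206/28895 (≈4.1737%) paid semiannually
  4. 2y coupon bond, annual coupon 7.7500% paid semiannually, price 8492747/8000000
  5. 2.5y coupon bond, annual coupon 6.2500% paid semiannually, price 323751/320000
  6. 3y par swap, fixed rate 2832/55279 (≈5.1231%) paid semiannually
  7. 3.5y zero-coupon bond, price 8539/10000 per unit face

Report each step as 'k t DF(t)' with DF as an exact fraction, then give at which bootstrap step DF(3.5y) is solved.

step 1 [0.5y] bond c/2=23/800: DF=(328377/320000 − 23/800·(0))/(1+23/800) = 399/400 ≈ 0.997500
step 2 [1y] zero: DF = P = 9523/10000 ≈ 0.952300
step 3 [1.5y] swap r/2=603/28895: DF=(1 − 603/28895·(0.997500+0.952300))/(1+603/28895) = 9397/10000 ≈ 0.939700
step 4 [2y] bond c/2=31/800: DF=(8492747/8000000 − 31/800·(0.997500+0.952300+0.939700))/(1+31/800) = 4571/5000 ≈ 0.914200
step 5 [2.5y] bond c/2=1/32: DF=(323751/320000 − 1/32·(0.997500+0.952300+0.939700+0.914200))/(1+1/32) = 4329/5000 ≈ 0.865800
step 6 [3y] swap r/2=1416/55279: DF=(1 − 1416/55279·(0.997500+0.952300+0.939700+0.914200+0.865800))/(1+1416/55279) = 1073/1250 ≈ 0.858400
step 7 [3.5y] zero: DF = P = 8539/10000 ≈ 0.853900

1 1/2 399/400
2 1 9523/10000
3 3/2 9397/10000
4 2 4571/5000
5 5/2 4329/5000
6 3 1073/1250
7 7/2 8539/10000
DF(3.5y) is solved at step 7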